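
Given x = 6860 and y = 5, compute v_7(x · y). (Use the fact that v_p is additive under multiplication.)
v_7(34300) = 3

v_p(x) = 3 (factor: 6860 = 7^3 · 20); v_p(y) = 0 (factor: 5 = 7^0 · 5). Additivity: v_p(xy) = v_p(x) + v_p(y) = 3 + 0 = 3. (Direct check: xy = 34300 = 7^3 · (100).)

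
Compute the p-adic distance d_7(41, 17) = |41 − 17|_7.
d_7(41, 17) = 1

Step 1 — x − y = 41 − 17 = 24. Step 2 — v_7(24) = 0 (factor: 24 = (7^0 · 24); the sign does not affect v_p). Step 3 — |x − y|_7 = 7^{0} = 1.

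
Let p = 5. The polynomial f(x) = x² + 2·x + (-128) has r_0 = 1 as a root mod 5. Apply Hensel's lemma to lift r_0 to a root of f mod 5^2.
r_1 = 1 (mod 25)

Hensel: r_{i+1} = r_i − f(r_i)·(f′(r_i))^{-1} mod 5^{i+2}, f′(x) = 2x + 2. Iterate:
  r_0 = 1 (mod 5)
  r_1 = 1 (mod 25)
Final: r = 1 satisfies f(r) ≡ 0 mod 5^2.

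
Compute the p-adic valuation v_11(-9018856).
v_11(-9018856) = 5

v_11(n) is the largest exponent k such that 11^k divides n. Factor out: -9018856 = -11^5 · 56. (Sign doesn't affect v_p.) So v_11(-9018856) = 5.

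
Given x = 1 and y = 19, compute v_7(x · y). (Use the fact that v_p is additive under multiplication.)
v_7(19) = 0

v_p(x) = 0 (factor: 1 = 7^0 · 1); v_p(y) = 0 (factor: 19 = 7^0 · 19). Additivity: v_p(xy) = v_p(x) + v_p(y) = 0 + 0 = 0. (Direct check: xy = 19 = 7^0 · (19).)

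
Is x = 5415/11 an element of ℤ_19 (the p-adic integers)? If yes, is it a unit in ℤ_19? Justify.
x ∈ ℤ_19 but not a unit; v_19(x) = 2 > 0

ℤ_19 = {x ∈ ℚ_19 : v_19(x) ≥ 0} and ℤ_19^× = {x ∈ ℤ_19 : v_19(x) = 0}. Here v_19(5415/11) = v_19(num) − v_19(den) = 2; compare against these criteria.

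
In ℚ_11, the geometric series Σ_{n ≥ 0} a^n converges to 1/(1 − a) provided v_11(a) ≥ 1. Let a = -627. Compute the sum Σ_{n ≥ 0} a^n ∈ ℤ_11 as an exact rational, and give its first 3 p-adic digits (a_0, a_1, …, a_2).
Σ a^n = 1/(1 − a) = 1/628;  first 3 digits = (1, 9, 9)

v_11(a) = 1 ≥ 1, so the series converges in ℤ_11 to 1/(1 − a) = 1/(1 − (-627)) = 1/628. Expand this rational in ℤ_11: compute digits iteratively via d_i = x_i mod 11, x_{i+1} = (x_i − d_i)/11. The first 3 digits are (1, 9, 9).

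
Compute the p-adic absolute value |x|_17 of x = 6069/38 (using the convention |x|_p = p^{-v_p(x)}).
|6069/38|_17 = 1/289

Step 1 — compute v_17(x) by factoring powers of 17 out of the numerator and denominator: v_17(6069/38) = 2. Step 2 — apply |x|_p = p^{-v_p(x)} = 17^{-2} = 1/289.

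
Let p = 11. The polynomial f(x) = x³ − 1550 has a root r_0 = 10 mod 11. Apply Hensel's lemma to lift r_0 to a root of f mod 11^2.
r_1 = 32 (mod 121)

Hensel: r_{i+1} = r_i − f(r_i)/f′(r_i) mod 11^{i+2}, where f′(x) = 3x². Iterate:
  r_0 = 10 (mod 11)
  r_1 = 32 (mod 121)
Final: r = 32 with f(r) ≡ 0 mod 11^2.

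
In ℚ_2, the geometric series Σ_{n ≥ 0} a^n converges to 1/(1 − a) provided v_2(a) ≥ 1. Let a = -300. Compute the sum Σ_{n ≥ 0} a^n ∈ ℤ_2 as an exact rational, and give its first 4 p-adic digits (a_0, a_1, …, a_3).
Σ a^n = 1/(1 − a) = 1/301;  first 4 digits = (1, 0, 1, 0)

v_2(a) = 2 ≥ 1, so the series converges in ℤ_2 to 1/(1 − a) = 1/(1 − (-300)) = 1/301. Expand this rational in ℤ_2: compute digits iteratively via d_i = x_i mod 2, x_{i+1} = (x_i − d_i)/2. The first 4 digits are (1, 0, 1, 0).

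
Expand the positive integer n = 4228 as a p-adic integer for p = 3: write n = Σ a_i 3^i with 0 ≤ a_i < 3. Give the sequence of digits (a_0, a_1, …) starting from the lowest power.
(a_0, a_1, …) = (1, 2, 1, 0, 1, 2, 2, 1)

Repeated division by 3 gives the digits low-to-high: 4228 = 1 + 2·3^1 + 1·3^2 + 1·3^4 + 2·3^5 + 2·3^6 + 1·3^7. Digit sequence: (1, 2, 1, 0, 1, 2, 2, 1).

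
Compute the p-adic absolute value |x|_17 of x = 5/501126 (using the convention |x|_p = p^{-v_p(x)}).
|5/501126|_17 = 83521

Step 1 — compute v_17(x) by factoring powers of 17 out of the numerator and denominator: v_17(5/501126) = -4. Step 2 — apply |x|_p = p^{-v_p(x)} = 17^{4} = 83521.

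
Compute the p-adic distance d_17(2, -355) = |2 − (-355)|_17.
d_17(2, -355) = 1/17

Step 1 — x − y = 2 − (-355) = 357. Step 2 — v_17(357) = 1 (factor: 357 = (17^1 · 21); the sign does not affect v_p). Step 3 — |x − y|_17 = 17^{-1} = 1/17.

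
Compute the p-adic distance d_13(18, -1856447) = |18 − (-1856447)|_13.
d_13(18, -1856447) = 1/371293

Step 1 — x − y = 18 − (-1856447) = 1856465. Step 2 — v_13(1856465) = 5 (factor: 1856465 = (13^5 · 5); the sign does not affect v_p). Step 3 — |x − y|_13 = 13^{-5} = 1/371293.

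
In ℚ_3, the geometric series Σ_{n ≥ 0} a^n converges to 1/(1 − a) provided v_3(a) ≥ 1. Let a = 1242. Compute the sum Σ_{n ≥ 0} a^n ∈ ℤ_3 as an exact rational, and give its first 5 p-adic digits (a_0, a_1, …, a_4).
Σ a^n = 1/(1 − a) = -1/1241;  first 5 digits = (1, 0, 0, 1, 0)

v_3(a) = 3 ≥ 1, so the series converges in ℤ_3 to 1/(1 − a) = 1/(1 − 1242) = -1/1241. Expand this rational in ℤ_3: compute digits iteratively via d_i = x_i mod 3, x_{i+1} = (x_i − d_i)/3. The first 5 digits are (1, 0, 0, 1, 0).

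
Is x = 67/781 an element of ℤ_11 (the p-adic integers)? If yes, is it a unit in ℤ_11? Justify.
x ∉ ℤ_11 (v_11(x) = -1 < 0)

ℤ_11 = {x ∈ ℚ_11 : v_11(x) ≥ 0} and ℤ_11^× = {x ∈ ℤ_11 : v_11(x) = 0}. Here v_11(67/781) = v_11(num) − v_11(den) = -1; compare against these criteria.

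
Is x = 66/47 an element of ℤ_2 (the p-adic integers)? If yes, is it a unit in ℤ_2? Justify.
x ∈ ℤ_2 but not a unit; v_2(x) = 1 > 0

ℤ_2 = {x ∈ ℚ_2 : v_2(x) ≥ 0} and ℤ_2^× = {x ∈ ℤ_2 : v_2(x) = 0}. Here v_2(66/47) = v_2(num) − v_2(den) = 1; compare against these criteria.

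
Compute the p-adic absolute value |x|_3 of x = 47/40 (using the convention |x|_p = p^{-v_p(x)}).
|47/40|_3 = 1

Step 1 — compute v_3(x) by factoring powers of 3 out of the numerator and denominator: v_3(47/40) = 0. Step 2 — apply |x|_p = p^{-v_p(x)} = 3^{0} = 1.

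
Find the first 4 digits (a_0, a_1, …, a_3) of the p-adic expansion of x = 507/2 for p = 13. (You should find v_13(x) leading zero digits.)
(a_0, …, a_3) = (0, 0, 8, 6)

v_13(507/2) = 2, so a_0 = ... = a_1 = 0. Factor out: x = 13^2 · u with u = 3/2 a unit in ℤ_13. Expand u iteratively via a_{v+i} = u_i mod 13, u_{i+1} = (u_i − a_{v+i})/13:
  u_0 = 3/2;  a_2 = 8;  u_1 = (u_0 − 8)/13 = -1/2
  u_1 = -1/2;  a_3 = 6;  u_2 = (u_1 − 6)/13 = -1/2
Digits: (0, 0, 8, 6).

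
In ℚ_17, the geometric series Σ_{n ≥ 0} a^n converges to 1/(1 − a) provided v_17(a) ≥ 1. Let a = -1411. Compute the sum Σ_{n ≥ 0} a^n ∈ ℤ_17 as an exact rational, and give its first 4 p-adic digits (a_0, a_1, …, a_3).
Σ a^n = 1/(1 − a) = 1/1412;  first 4 digits = (1, 2, 16, 4)

v_17(a) = 1 ≥ 1, so the series converges in ℤ_17 to 1/(1 − a) = 1/(1 − (-1411)) = 1/1412. Expand this rational in ℤ_17: compute digits iteratively via d_i = x_i mod 17, x_{i+1} = (x_i − d_i)/17. The first 4 digits are (1, 2, 16, 4).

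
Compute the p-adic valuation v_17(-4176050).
v_17(-4176050) = 4

v_17(n) is the largest exponent k such that 17^k divides n. Factor out: -4176050 = -17^4 · 50. (Sign doesn't affect v_p.) So v_17(-4176050) = 4.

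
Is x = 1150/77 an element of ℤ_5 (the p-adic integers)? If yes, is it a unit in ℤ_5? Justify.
x ∈ ℤ_5 but not a unit; v_5(x) = 2 > 0

ℤ_5 = {x ∈ ℚ_5 : v_5(x) ≥ 0} and ℤ_5^× = {x ∈ ℤ_5 : v_5(x) = 0}. Here v_5(1150/77) = v_5(num) − v_5(den) = 2; compare against these criteria.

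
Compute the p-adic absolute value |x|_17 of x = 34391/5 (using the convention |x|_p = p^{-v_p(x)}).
|34391/5|_17 = 1/4913

Step 1 — compute v_17(x) by factoring powers of 17 out of the numerator and denominator: v_17(34391/5) = 3. Step 2 — apply |x|_p = p^{-v_p(x)} = 17^{-3} = 1/4913.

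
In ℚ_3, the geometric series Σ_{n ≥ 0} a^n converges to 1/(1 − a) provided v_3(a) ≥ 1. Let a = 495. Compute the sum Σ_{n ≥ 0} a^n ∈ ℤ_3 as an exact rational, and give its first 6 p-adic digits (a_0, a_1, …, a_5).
Σ a^n = 1/(1 − a) = -1/494;  first 6 digits = (1, 0, 1, 0, 1, 2)

v_3(a) = 2 ≥ 1, so the series converges in ℤ_3 to 1/(1 − a) = 1/(1 − 495) = -1/494. Expand this rational in ℤ_3: compute digits iteratively via d_i = x_i mod 3, x_{i+1} = (x_i − d_i)/3. The first 6 digits are (1, 0, 1, 0, 1, 2).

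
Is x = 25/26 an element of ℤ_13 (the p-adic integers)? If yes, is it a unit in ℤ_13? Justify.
x ∉ ℤ_13 (v_13(x) = -1 < 0)

ℤ_13 = {x ∈ ℚ_13 : v_13(x) ≥ 0} and ℤ_13^× = {x ∈ ℤ_13 : v_13(x) = 0}. Here v_13(25/26) = v_13(num) − v_13(den) = -1; compare against these criteria.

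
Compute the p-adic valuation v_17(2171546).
v_17(2171546) = 4

v_17(n) is the largest exponent k such that 17^k divides n. Factor out: 2171546 = 17^4 · 26. (Sign doesn't affect v_p.) So v_17(2171546) = 4.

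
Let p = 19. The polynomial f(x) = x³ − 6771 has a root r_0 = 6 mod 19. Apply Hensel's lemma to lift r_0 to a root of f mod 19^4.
r_3 = 120751 (mod 130321)

Hensel: r_{i+1} = r_i − f(r_i)/f′(r_i) mod 19^{i+2}, where f′(x) = 3x². Iterate:
  r_0 = 6 (mod 19)
  r_1 = 177 (mod 361)
  r_2 = 4148 (mod 6859)
  r_3 = 120751 (mod 130321)
Final: r = 120751 with f(r) ≡ 0 mod 19^4.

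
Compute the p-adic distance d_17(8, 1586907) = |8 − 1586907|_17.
d_17(8, 1586907) = 1/83521

Step 1 — x − y = 8 − 1586907 = -1586899. Step 2 — v_17(-1586899) = 4 (factor: -1586899 = −(17^4 · 19); the sign does not affect v_p). Step 3 — |x − y|_17 = 17^{-4} = 1/83521.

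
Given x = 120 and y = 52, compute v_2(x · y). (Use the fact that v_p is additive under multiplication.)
v_2(6240) = 5

v_p(x) = 3 (factor: 120 = 2^3 · 15); v_p(y) = 2 (factor: 52 = 2^2 · 13). Additivity: v_p(xy) = v_p(x) + v_p(y) = 3 + 2 = 5. (Direct check: xy = 6240 = 2^5 · (195).)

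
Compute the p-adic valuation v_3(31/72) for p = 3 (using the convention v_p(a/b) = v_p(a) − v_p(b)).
v_3(31/72) = -2

Factor powers of 3 from the numerator and denominator of the reduced fraction: 31 = 3^0 · 31 and 72 = 3^2 · 8. Apply v_p(a/b) = v_p(a) − v_p(b): v_3(31/72) = 0 − 2 = -2.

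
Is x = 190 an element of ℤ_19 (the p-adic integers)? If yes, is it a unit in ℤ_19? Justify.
x ∈ ℤ_19 but not a unit; v_19(x) = 1 > 0

ℤ_19 = {x ∈ ℚ_19 : v_19(x) ≥ 0} and ℤ_19^× = {x ∈ ℤ_19 : v_19(x) = 0}. Here v_19(190) = v_19(num) − v_19(den) = 1; compare against these criteria.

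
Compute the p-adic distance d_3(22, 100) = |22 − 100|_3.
d_3(22, 100) = 1/3

Step 1 — x − y = 22 − 100 = -78. Step 2 — v_3(-78) = 1 (factor: -78 = −(3^1 · 26); the sign does not affect v_p). Step 3 — |x − y|_3 = 3^{-1} = 1/3.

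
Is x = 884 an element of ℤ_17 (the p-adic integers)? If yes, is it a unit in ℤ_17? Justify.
x ∈ ℤ_17 but not a unit; v_17(x) = 1 > 0

ℤ_17 = {x ∈ ℚ_17 : v_17(x) ≥ 0} and ℤ_17^× = {x ∈ ℤ_17 : v_17(x) = 0}. Here v_17(884) = v_17(num) − v_17(den) = 1; compare against these criteria.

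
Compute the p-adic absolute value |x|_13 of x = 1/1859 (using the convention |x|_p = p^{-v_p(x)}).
|1/1859|_13 = 169

Step 1 — compute v_13(x) by factoring powers of 13 out of the numerator and denominator: v_13(1/1859) = -2. Step 2 — apply |x|_p = p^{-v_p(x)} = 13^{2} = 169.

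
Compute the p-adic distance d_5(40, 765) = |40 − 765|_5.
d_5(40, 765) = 1/25

Step 1 — x − y = 40 − 765 = -725. Step 2 — v_5(-725) = 2 (factor: -725 = −(5^2 · 29); the sign does not affect v_p). Step 3 — |x − y|_5 = 5^{-2} = 1/25.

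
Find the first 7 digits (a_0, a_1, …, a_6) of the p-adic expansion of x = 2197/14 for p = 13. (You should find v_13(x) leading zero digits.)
(a_0, …, a_6) = (0, 0, 0, 1, 12, 0, 12)

v_13(2197/14) = 3, so a_0 = ... = a_2 = 0. Factor out: x = 13^3 · u with u = 1/14 a unit in ℤ_13. Expand u iteratively via a_{v+i} = u_i mod 13, u_{i+1} = (u_i − a_{v+i})/13:
  u_0 = 1/14;  a_3 = 1;  u_1 = (u_0 − 1)/13 = -1/14
  u_1 = -1/14;  a_4 = 12;  u_2 = (u_1 − 12)/13 = -13/14
  u_2 = -13/14;  a_5 = 0;  u_3 = (u_2 − 0)/13 = -1/14
  u_3 = -1/14;  a_6 = 12;  u_4 = (u_3 − 12)/13 = -13/14
Digits: (0, 0, 0, 1, 12, 0, 12).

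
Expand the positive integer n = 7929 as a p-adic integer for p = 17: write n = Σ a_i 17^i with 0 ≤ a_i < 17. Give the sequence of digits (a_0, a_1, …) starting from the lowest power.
(a_0, a_1, …) = (7, 7, 10, 1)

Repeated division by 17 gives the digits low-to-high: 7929 = 7 + 7·17^1 + 10·17^2 + 1·17^3. Digit sequence: (7, 7, 10, 1).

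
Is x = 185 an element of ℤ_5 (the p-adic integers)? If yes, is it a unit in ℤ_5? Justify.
x ∈ ℤ_5 but not a unit; v_5(x) = 1 > 0

ℤ_5 = {x ∈ ℚ_5 : v_5(x) ≥ 0} and ℤ_5^× = {x ∈ ℤ_5 : v_5(x) = 0}. Here v_5(185) = v_5(num) − v_5(den) = 1; compare against these criteria.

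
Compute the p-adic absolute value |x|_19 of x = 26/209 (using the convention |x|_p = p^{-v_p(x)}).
|26/209|_19 = 19

Step 1 — compute v_19(x) by factoring powers of 19 out of the numerator and denominator: v_19(26/209) = -1. Step 2 — apply |x|_p = p^{-v_p(x)} = 19^{1} = 19.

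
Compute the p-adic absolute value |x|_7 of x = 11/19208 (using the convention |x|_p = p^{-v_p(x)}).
|11/19208|_7 = 2401

Step 1 — compute v_7(x) by factoring powers of 7 out of the numerator and denominator: v_7(11/19208) = -4. Step 2 — apply |x|_p = p^{-v_p(x)} = 7^{4} = 2401.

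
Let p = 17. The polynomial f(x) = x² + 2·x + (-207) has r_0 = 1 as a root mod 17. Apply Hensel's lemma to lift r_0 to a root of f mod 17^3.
r_2 = 630 (mod 4913)

Hensel: r_{i+1} = r_i − f(r_i)·(f′(r_i))^{-1} mod 17^{i+2}, f′(x) = 2x + 2. Iterate:
  r_0 = 1 (mod 17)
  r_1 = 52 (mod 289)
  r_2 = 630 (mod 4913)
Final: r = 630 satisfies f(r) ≡ 0 mod 17^3.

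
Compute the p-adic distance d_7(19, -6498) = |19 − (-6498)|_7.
d_7(19, -6498) = 1/343

Step 1 — x − y = 19 − (-6498) = 6517. Step 2 — v_7(6517) = 3 (factor: 6517 = (7^3 · 19); the sign does not affect v_p). Step 3 — |x − y|_7 = 7^{-3} = 1/343.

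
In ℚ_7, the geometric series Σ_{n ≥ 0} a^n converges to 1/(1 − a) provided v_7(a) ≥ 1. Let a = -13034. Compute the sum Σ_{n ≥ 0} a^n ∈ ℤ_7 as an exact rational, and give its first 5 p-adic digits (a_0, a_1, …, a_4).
Σ a^n = 1/(1 − a) = 1/13035;  first 5 digits = (1, 0, 0, 4, 1)

v_7(a) = 3 ≥ 1, so the series converges in ℤ_7 to 1/(1 − a) = 1/(1 − (-13034)) = 1/13035. Expand this rational in ℤ_7: compute digits iteratively via d_i = x_i mod 7, x_{i+1} = (x_i − d_i)/7. The first 5 digits are (1, 0, 0, 4, 1).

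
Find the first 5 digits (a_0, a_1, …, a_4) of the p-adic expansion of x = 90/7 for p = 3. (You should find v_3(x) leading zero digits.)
(a_0, …, a_4) = (0, 0, 1, 1, 1)

v_3(90/7) = 2, so a_0 = ... = a_1 = 0. Factor out: x = 3^2 · u with u = 10/7 a unit in ℤ_3. Expand u iteratively via a_{v+i} = u_i mod 3, u_{i+1} = (u_i − a_{v+i})/3:
  u_0 = 10/7;  a_2 = 1;  u_1 = (u_0 − 1)/3 = 1/7
  u_1 = 1/7;  a_3 = 1;  u_2 = (u_1 − 1)/3 = -2/7
  u_2 = -2/7;  a_4 = 1;  u_3 = (u_2 − 1)/3 = -3/7
Digits: (0, 0, 1, 1, 1).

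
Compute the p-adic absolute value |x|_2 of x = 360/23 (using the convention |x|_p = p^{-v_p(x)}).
|360/23|_2 = 1/8

Step 1 — compute v_2(x) by factoring powers of 2 out of the numerator and denominator: v_2(360/23) = 3. Step 2 — apply |x|_p = p^{-v_p(x)} = 2^{-3} = 1/8.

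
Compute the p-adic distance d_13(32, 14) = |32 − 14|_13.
d_13(32, 14) = 1

Step 1 — x − y = 32 − 14 = 18. Step 2 — v_13(18) = 0 (factor: 18 = (13^0 · 18); the sign does not affect v_p). Step 3 — |x − y|_13 = 13^{0} = 1.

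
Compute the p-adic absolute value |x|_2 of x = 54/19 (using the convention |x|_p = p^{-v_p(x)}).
|54/19|_2 = 1/2

Step 1 — compute v_2(x) by factoring powers of 2 out of the numerator and denominator: v_2(54/19) = 1. Step 2 — apply |x|_p = p^{-v_p(x)} = 2^{-1} = 1/2.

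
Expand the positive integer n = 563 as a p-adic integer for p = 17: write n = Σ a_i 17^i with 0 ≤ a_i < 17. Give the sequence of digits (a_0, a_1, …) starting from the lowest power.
(a_0, a_1, …) = (2, 16, 1)

Repeated division by 17 gives the digits low-to-high: 563 = 2 + 16·17^1 + 1·17^2. Digit sequence: (2, 16, 1).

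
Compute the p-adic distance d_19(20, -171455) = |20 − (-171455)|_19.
d_19(20, -171455) = 1/6859

Step 1 — x − y = 20 − (-171455) = 171475. Step 2 — v_19(171475) = 3 (factor: 171475 = (19^3 · 25); the sign does not affect v_p). Step 3 — |x − y|_19 = 19^{-3} = 1/6859.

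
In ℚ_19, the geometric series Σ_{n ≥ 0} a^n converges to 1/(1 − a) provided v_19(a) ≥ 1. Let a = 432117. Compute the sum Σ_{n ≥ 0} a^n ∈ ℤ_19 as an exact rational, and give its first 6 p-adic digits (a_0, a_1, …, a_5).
Σ a^n = 1/(1 − a) = -1/432116;  first 6 digits = (1, 0, 0, 6, 3, 0)

v_19(a) = 3 ≥ 1, so the series converges in ℤ_19 to 1/(1 − a) = 1/(1 − 432117) = -1/432116. Expand this rational in ℤ_19: compute digits iteratively via d_i = x_i mod 19, x_{i+1} = (x_i − d_i)/19. The first 6 digits are (1, 0, 0, 6, 3, 0).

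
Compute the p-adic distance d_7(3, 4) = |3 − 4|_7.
d_7(3, 4) = 1

Step 1 — x − y = 3 − 4 = -1. Step 2 — v_7(-1) = 0 (factor: -1 = −(7^0 · 1); the sign does not affect v_p). Step 3 — |x − y|_7 = 7^{0} = 1.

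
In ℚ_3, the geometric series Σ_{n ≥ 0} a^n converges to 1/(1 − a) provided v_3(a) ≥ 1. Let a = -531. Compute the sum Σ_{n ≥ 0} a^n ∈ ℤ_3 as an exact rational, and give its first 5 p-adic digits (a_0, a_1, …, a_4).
Σ a^n = 1/(1 − a) = 1/532;  first 5 digits = (1, 0, 1, 1, 0)

v_3(a) = 2 ≥ 1, so the series converges in ℤ_3 to 1/(1 − a) = 1/(1 − (-531)) = 1/532. Expand this rational in ℤ_3: compute digits iteratively via d_i = x_i mod 3, x_{i+1} = (x_i − d_i)/3. The first 5 digits are (1, 0, 1, 1, 0).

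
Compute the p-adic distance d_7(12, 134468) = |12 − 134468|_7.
d_7(12, 134468) = 1/16807

Step 1 — x − y = 12 − 134468 = -134456. Step 2 — v_7(-134456) = 5 (factor: -134456 = −(7^5 · 8); the sign does not affect v_p). Step 3 — |x − y|_7 = 7^{-5} = 1/16807.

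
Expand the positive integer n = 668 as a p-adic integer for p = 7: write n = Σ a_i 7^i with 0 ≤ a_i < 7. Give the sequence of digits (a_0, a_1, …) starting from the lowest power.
(a_0, a_1, …) = (3, 4, 6, 1)

Repeated division by 7 gives the digits low-to-high: 668 = 3 + 4·7^1 + 6·7^2 + 1·7^3. Digit sequence: (3, 4, 6, 1).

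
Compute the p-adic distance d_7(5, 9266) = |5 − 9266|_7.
d_7(5, 9266) = 1/343

Step 1 — x − y = 5 − 9266 = -9261. Step 2 — v_7(-9261) = 3 (factor: -9261 = −(7^3 · 27); the sign does not affect v_p). Step 3 — |x − y|_7 = 7^{-3} = 1/343.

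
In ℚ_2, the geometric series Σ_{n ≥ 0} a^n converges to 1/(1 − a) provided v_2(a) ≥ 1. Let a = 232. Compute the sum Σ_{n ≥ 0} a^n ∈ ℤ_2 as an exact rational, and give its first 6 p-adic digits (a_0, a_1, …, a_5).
Σ a^n = 1/(1 − a) = -1/231;  first 6 digits = (1, 0, 0, 1, 0, 1)

v_2(a) = 3 ≥ 1, so the series converges in ℤ_2 to 1/(1 − a) = 1/(1 − 232) = -1/231. Expand this rational in ℤ_2: compute digits iteratively via d_i = x_i mod 2, x_{i+1} = (x_i − d_i)/2. The first 6 digits are (1, 0, 0, 1, 0, 1).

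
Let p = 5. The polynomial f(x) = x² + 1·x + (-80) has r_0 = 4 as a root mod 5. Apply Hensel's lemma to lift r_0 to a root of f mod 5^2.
r_1 = 19 (mod 25)

Hensel: r_{i+1} = r_i − f(r_i)·(f′(r_i))^{-1} mod 5^{i+2}, f′(x) = 2x + 1. Iterate:
  r_0 = 4 (mod 5)
  r_1 = 19 (mod 25)
Final: r = 19 satisfies f(r) ≡ 0 mod 5^2.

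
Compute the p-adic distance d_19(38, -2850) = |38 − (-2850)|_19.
d_19(38, -2850) = 1/361

Step 1 — x − y = 38 − (-2850) = 2888. Step 2 — v_19(2888) = 2 (factor: 2888 = (19^2 · 8); the sign does not affect v_p). Step 3 — |x − y|_19 = 19^{-2} = 1/361.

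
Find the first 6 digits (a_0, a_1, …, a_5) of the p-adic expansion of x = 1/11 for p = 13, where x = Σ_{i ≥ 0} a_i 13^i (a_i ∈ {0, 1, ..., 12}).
(a_0, …, a_5) = (6, 9, 4, 2, 1, 7)

v_13(1/11) = 0 (numerator and denominator both coprime to 13), so x ∈ ℤ_13^×. Compute digits iteratively via a_i = x_i mod 13, x_{i+1} = (x_i − a_i)/13, with x_0 = x:
  x_0 = 1/11;  a_0 = 6;  x_1 = (x_0 − 6)/13 = -5/11
  x_1 = -5/11;  a_1 = 9;  x_2 = (x_1 − 9)/13 = -8/11
  x_2 = -8/11;  a_2 = 4;  x_3 = (x_2 − 4)/13 = -4/11
  x_3 = -4/11;  a_3 = 2;  x_4 = (x_3 − 2)/13 = -2/11
  x_4 = -2/11;  a_4 = 1;  x_5 = (x_4 − 1)/13 = -1/11
  x_5 = -1/11;  a_5 = 7;  x_6 = (x_5 − 7)/13 = -6/11
Digits: (6, 9, 4, 2, 1, 7).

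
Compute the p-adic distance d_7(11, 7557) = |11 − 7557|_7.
d_7(11, 7557) = 1/343

Step 1 — x − y = 11 − 7557 = -7546. Step 2 — v_7(-7546) = 3 (factor: -7546 = −(7^3 · 22); the sign does not affect v_p). Step 3 — |x − y|_7 = 7^{-3} = 1/343.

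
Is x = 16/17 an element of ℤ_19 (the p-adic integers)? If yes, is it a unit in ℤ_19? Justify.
x ∈ ℤ_19^× (unit); v_19(x) = 0

ℤ_19 = {x ∈ ℚ_19 : v_19(x) ≥ 0} and ℤ_19^× = {x ∈ ℤ_19 : v_19(x) = 0}. Here v_19(16/17) = v_19(num) − v_19(den) = 0; compare against these criteria.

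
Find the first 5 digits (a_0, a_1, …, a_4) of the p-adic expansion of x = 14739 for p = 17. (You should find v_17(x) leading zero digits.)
(a_0, …, a_4) = (0, 0, 0, 3, 0)

v_17(14739) = 3, so a_0 = ... = a_2 = 0. Factor out: x = 17^3 · u with u = 3 a unit in ℤ_17. Expand u iteratively via a_{v+i} = u_i mod 17, u_{i+1} = (u_i − a_{v+i})/17:
  u_0 = 3;  a_3 = 3;  u_1 = (u_0 − 3)/17 = 0
  u_1 = 0;  a_4 = 0;  u_2 = (u_1 − 0)/17 = 0
Digits: (0, 0, 0, 3, 0).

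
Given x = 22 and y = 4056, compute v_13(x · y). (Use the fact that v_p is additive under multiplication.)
v_13(89232) = 2

v_p(x) = 0 (factor: 22 = 13^0 · 22); v_p(y) = 2 (factor: 4056 = 13^2 · 24). Additivity: v_p(xy) = v_p(x) + v_p(y) = 0 + 2 = 2. (Direct check: xy = 89232 = 13^2 · (528).)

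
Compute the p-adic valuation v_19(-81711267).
v_19(-81711267) = 5

v_19(n) is the largest exponent k such that 19^k divides n. Factor out: -81711267 = -19^5 · 33. (Sign doesn't affect v_p.) So v_19(-81711267) = 5.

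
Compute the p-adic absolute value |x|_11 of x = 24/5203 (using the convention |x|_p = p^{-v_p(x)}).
|24/5203|_11 = 121

Step 1 — compute v_11(x) by factoring powers of 11 out of the numerator and denominator: v_11(24/5203) = -2. Step 2 — apply |x|_p = p^{-v_p(x)} = 11^{2} = 121.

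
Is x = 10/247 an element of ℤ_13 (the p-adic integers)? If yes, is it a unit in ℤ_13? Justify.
x ∉ ℤ_13 (v_13(x) = -1 < 0)

ℤ_13 = {x ∈ ℚ_13 : v_13(x) ≥ 0} and ℤ_13^× = {x ∈ ℤ_13 : v_13(x) = 0}. Here v_13(10/247) = v_13(num) − v_13(den) = -1; compare against these criteria.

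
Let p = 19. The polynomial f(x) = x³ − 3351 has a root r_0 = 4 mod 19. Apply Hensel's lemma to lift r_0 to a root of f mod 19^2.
r_1 = 80 (mod 361)

Hensel: r_{i+1} = r_i − f(r_i)/f′(r_i) mod 19^{i+2}, where f′(x) = 3x². Iterate:
  r_0 = 4 (mod 19)
  r_1 = 80 (mod 361)
Final: r = 80 with f(r) ≡ 0 mod 19^2.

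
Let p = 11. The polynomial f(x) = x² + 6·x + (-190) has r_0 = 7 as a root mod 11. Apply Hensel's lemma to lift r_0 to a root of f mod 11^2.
r_1 = 18 (mod 121)

Hensel: r_{i+1} = r_i − f(r_i)·(f′(r_i))^{-1} mod 11^{i+2}, f′(x) = 2x + 6. Iterate:
  r_0 = 7 (mod 11)
  r_1 = 18 (mod 121)
Final: r = 18 satisfies f(r) ≡ 0 mod 11^2.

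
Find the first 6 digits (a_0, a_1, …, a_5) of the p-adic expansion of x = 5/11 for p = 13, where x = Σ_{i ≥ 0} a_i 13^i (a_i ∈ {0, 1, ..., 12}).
(a_0, …, a_5) = (4, 8, 10, 11, 5, 9)

v_13(5/11) = 0 (numerator and denominator both coprime to 13), so x ∈ ℤ_13^×. Compute digits iteratively via a_i = x_i mod 13, x_{i+1} = (x_i − a_i)/13, with x_0 = x:
  x_0 = 5/11;  a_0 = 4;  x_1 = (x_0 − 4)/13 = -3/11
  x_1 = -3/11;  a_1 = 8;  x_2 = (x_1 − 8)/13 = -7/11
  x_2 = -7/11;  a_2 = 10;  x_3 = (x_2 − 10)/13 = -9/11
  x_3 = -9/11;  a_3 = 11;  x_4 = (x_3 − 11)/13 = -10/11
  x_4 = -10/11;  a_4 = 5;  x_5 = (x_4 − 5)/13 = -5/11
  x_5 = -5/11;  a_5 = 9;  x_6 = (x_5 − 9)/13 = -8/11
Digits: (4, 8, 10, 11, 5, 9).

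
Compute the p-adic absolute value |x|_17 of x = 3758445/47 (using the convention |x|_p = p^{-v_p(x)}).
|3758445/47|_17 = 1/83521

Step 1 — compute v_17(x) by factoring powers of 17 out of the numerator and denominator: v_17(3758445/47) = 4. Step 2 — apply |x|_p = p^{-v_p(x)} = 17^{-4} = 1/83521.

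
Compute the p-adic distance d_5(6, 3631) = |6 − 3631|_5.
d_5(6, 3631) = 1/125

Step 1 — x − y = 6 − 3631 = -3625. Step 2 — v_5(-3625) = 3 (factor: -3625 = −(5^3 · 29); the sign does not affect v_p). Step 3 — |x − y|_5 = 5^{-3} = 1/125.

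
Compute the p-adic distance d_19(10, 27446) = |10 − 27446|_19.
d_19(10, 27446) = 1/6859

Step 1 — x − y = 10 − 27446 = -27436. Step 2 — v_19(-27436) = 3 (factor: -27436 = −(19^3 · 4); the sign does not affect v_p). Step 3 — |x − y|_19 = 19^{-3} = 1/6859.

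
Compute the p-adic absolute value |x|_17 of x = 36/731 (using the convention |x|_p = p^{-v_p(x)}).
|36/731|_17 = 17

Step 1 — compute v_17(x) by factoring powers of 17 out of the numerator and denominator: v_17(36/731) = -1. Step 2 — apply |x|_p = p^{-v_p(x)} = 17^{1} = 17.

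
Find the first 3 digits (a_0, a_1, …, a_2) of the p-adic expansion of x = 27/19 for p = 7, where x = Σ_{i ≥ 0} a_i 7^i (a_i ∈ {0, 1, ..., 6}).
(a_0, …, a_2) = (4, 0, 4)

v_7(27/19) = 0 (numerator and denominator both coprime to 7), so x ∈ ℤ_7^×. Compute digits iteratively via a_i = x_i mod 7, x_{i+1} = (x_i − a_i)/7, with x_0 = x:
  x_0 = 27/19;  a_0 = 4;  x_1 = (x_0 − 4)/7 = -7/19
  x_1 = -7/19;  a_1 = 0;  x_2 = (x_1 − 0)/7 = -1/19
  x_2 = -1/19;  a_2 = 4;  x_3 = (x_2 − 4)/7 = -11/19
Digits: (4, 0, 4).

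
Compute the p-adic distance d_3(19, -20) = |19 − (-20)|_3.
d_3(19, -20) = 1/3

Step 1 — x − y = 19 − (-20) = 39. Step 2 — v_3(39) = 1 (factor: 39 = (3^1 · 13); the sign does not affect v_p). Step 3 — |x − y|_3 = 3^{-1} = 1/3.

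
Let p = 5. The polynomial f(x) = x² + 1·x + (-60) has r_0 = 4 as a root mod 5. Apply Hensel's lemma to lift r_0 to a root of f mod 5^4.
r_3 = 289 (mod 625)

Hensel: r_{i+1} = r_i − f(r_i)·(f′(r_i))^{-1} mod 5^{i+2}, f′(x) = 2x + 1. Iterate:
  r_0 = 4 (mod 5)
  r_1 = 14 (mod 25)
  r_2 = 39 (mod 125)
  r_3 = 289 (mod 625)
Final: r = 289 satisfies f(r) ≡ 0 mod 5^4.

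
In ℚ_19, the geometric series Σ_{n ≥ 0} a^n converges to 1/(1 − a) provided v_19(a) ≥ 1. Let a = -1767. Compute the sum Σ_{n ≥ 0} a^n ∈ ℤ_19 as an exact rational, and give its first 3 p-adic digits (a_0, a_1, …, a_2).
Σ a^n = 1/(1 − a) = 1/1768;  first 3 digits = (1, 2, 18)

v_19(a) = 1 ≥ 1, so the series converges in ℤ_19 to 1/(1 − a) = 1/(1 − (-1767)) = 1/1768. Expand this rational in ℤ_19: compute digits iteratively via d_i = x_i mod 19, x_{i+1} = (x_i − d_i)/19. The first 3 digits are (1, 2, 18).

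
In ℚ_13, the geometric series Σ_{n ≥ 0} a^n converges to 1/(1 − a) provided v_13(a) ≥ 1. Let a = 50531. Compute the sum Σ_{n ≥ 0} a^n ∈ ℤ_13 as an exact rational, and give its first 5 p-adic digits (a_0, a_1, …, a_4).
Σ a^n = 1/(1 − a) = -1/50530;  first 5 digits = (1, 0, 0, 10, 1)

v_13(a) = 3 ≥ 1, so the series converges in ℤ_13 to 1/(1 − a) = 1/(1 − 50531) = -1/50530. Expand this rational in ℤ_13: compute digits iteratively via d_i = x_i mod 13, x_{i+1} = (x_i − d_i)/13. The first 5 digits are (1, 0, 0, 10, 1).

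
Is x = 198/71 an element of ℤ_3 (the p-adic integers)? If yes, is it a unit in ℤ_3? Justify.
x ∈ ℤ_3 but not a unit; v_3(x) = 2 > 0

ℤ_3 = {x ∈ ℚ_3 : v_3(x) ≥ 0} and ℤ_3^× = {x ∈ ℤ_3 : v_3(x) = 0}. Here v_3(198/71) = v_3(num) − v_3(den) = 2; compare against these criteria.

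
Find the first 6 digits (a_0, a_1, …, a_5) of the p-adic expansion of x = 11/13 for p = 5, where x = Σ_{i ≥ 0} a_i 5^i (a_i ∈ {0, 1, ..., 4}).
(a_0, …, a_5) = (2, 4, 3, 0, 1, 4)

v_5(11/13) = 0 (numerator and denominator both coprime to 5), so x ∈ ℤ_5^×. Compute digits iteratively via a_i = x_i mod 5, x_{i+1} = (x_i − a_i)/5, with x_0 = x:
  x_0 = 11/13;  a_0 = 2;  x_1 = (x_0 − 2)/5 = -3/13
  x_1 = -3/13;  a_1 = 4;  x_2 = (x_1 − 4)/5 = -11/13
  x_2 = -11/13;  a_2 = 3;  x_3 = (x_2 − 3)/5 = -10/13
  x_3 = -10/13;  a_3 = 0;  x_4 = (x_3 − 0)/5 = -2/13
  x_4 = -2/13;  a_4 = 1;  x_5 = (x_4 − 1)/5 = -3/13
  x_5 = -3/13;  a_5 = 4;  x_6 = (x_5 − 4)/5 = -11/13
Digits: (2, 4, 3, 0, 1, 4).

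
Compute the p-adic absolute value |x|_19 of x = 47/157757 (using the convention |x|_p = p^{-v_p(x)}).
|47/157757|_19 = 6859

Step 1 — compute v_19(x) by factoring powers of 19 out of the numerator and denominator: v_19(47/157757) = -3. Step 2 — apply |x|_p = p^{-v_p(x)} = 19^{3} = 6859.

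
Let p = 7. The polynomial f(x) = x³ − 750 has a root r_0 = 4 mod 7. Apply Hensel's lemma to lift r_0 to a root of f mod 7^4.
r_3 = 1719 (mod 2401)

Hensel: r_{i+1} = r_i − f(r_i)/f′(r_i) mod 7^{i+2}, where f′(x) = 3x². Iterate:
  r_0 = 4 (mod 7)
  r_1 = 4 (mod 49)
  r_2 = 4 (mod 343)
  r_3 = 1719 (mod 2401)
Final: r = 1719 with f(r) ≡ 0 mod 7^4.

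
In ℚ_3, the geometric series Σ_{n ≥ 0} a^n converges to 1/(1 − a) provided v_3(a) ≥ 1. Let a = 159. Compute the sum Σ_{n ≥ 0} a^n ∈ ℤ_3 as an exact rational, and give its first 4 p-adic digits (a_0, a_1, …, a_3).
Σ a^n = 1/(1 − a) = -1/158;  first 4 digits = (1, 2, 0, 2)

v_3(a) = 1 ≥ 1, so the series converges in ℤ_3 to 1/(1 − a) = 1/(1 − 159) = -1/158. Expand this rational in ℤ_3: compute digits iteratively via d_i = x_i mod 3, x_{i+1} = (x_i − d_i)/3. The first 4 digits are (1, 2, 0, 2).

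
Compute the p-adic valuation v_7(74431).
v_7(74431) = 4

v_7(n) is the largest exponent k such that 7^k divides n. Factor out: 74431 = 7^4 · 31. (Sign doesn't affect v_p.) So v_7(74431) = 4.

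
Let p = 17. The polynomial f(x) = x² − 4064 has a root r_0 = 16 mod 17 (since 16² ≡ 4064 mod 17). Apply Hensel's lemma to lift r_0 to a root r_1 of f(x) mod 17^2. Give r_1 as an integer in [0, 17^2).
r_1 = 135 (mod 289)

Hensel's recurrence: r_{i+1} = r_i − f(r_i)·(f′(r_i))^{-1} mod 17^{i+2}, with f′(x) = 2x. Iterate:
  r_0 = 16 (mod 17)
  r_1 = 135 (mod 289)
Final: r_1 = 135, and one checks f(r_1) ≡ 0 mod 17^2.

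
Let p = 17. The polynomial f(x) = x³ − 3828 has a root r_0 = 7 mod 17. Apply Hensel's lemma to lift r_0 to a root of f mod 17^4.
r_3 = 3135 (mod 83521)

Hensel: r_{i+1} = r_i − f(r_i)/f′(r_i) mod 17^{i+2}, where f′(x) = 3x². Iterate:
  r_0 = 7 (mod 17)
  r_1 = 245 (mod 289)
  r_2 = 3135 (mod 4913)
  r_3 = 3135 (mod 83521)
Final: r = 3135 with f(r) ≡ 0 mod 17^4.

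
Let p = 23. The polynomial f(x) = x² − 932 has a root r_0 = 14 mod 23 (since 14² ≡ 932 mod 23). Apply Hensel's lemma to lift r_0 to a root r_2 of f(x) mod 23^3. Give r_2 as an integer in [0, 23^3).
r_2 = 796 (mod 12167)

Hensel's recurrence: r_{i+1} = r_i − f(r_i)·(f′(r_i))^{-1} mod 23^{i+2}, with f′(x) = 2x. Iterate:
  r_0 = 14 (mod 23)
  r_1 = 267 (mod 529)
  r_2 = 796 (mod 12167)
Final: r_2 = 796, and one checks f(r_2) ≡ 0 mod 23^3.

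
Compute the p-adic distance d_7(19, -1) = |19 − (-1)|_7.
d_7(19, -1) = 1

Step 1 — x − y = 19 − (-1) = 20. Step 2 — v_7(20) = 0 (factor: 20 = (7^0 · 20); the sign does not affect v_p). Step 3 — |x − y|_7 = 7^{0} = 1.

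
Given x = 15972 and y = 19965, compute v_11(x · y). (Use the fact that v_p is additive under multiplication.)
v_11(318880980) = 6

v_p(x) = 3 (factor: 15972 = 11^3 · 12); v_p(y) = 3 (factor: 19965 = 11^3 · 15). Additivity: v_p(xy) = v_p(x) + v_p(y) = 3 + 3 = 6. (Direct check: xy = 318880980 = 11^6 · (180).)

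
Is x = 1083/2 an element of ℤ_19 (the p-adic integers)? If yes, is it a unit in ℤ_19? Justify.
x ∈ ℤ_19 but not a unit; v_19(x) = 2 > 0

ℤ_19 = {x ∈ ℚ_19 : v_19(x) ≥ 0} and ℤ_19^× = {x ∈ ℤ_19 : v_19(x) = 0}. Here v_19(1083/2) = v_19(num) − v_19(den) = 2; compare against these criteria.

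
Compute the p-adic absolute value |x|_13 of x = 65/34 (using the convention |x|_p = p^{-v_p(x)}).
|65/34|_13 = 1/13

Step 1 — compute v_13(x) by factoring powers of 13 out of the numerator and denominator: v_13(65/34) = 1. Step 2 — apply |x|_p = p^{-v_p(x)} = 13^{-1} = 1/13.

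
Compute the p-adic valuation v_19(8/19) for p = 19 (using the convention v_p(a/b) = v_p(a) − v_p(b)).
v_19(8/19) = -1

Factor powers of 19 from the numerator and denominator of the reduced fraction: 8 = 19^0 · 8 and 19 = 19^1 · 1. Apply v_p(a/b) = v_p(a) − v_p(b): v_19(8/19) = 0 − 1 = -1.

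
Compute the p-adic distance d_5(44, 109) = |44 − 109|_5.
d_5(44, 109) = 1/5

Step 1 — x − y = 44 − 109 = -65. Step 2 — v_5(-65) = 1 (factor: -65 = −(5^1 · 13); the sign does not affect v_p). Step 3 — |x − y|_5 = 5^{-1} = 1/5.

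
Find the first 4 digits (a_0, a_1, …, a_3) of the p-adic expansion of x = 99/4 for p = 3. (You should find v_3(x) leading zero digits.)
(a_0, …, a_3) = (0, 0, 2, 1)

v_3(99/4) = 2, so a_0 = ... = a_1 = 0. Factor out: x = 3^2 · u with u = 11/4 a unit in ℤ_3. Expand u iteratively via a_{v+i} = u_i mod 3, u_{i+1} = (u_i − a_{v+i})/3:
  u_0 = 11/4;  a_2 = 2;  u_1 = (u_0 − 2)/3 = 1/4
  u_1 = 1/4;  a_3 = 1;  u_2 = (u_1 − 1)/3 = -1/4
Digits: (0, 0, 2, 1).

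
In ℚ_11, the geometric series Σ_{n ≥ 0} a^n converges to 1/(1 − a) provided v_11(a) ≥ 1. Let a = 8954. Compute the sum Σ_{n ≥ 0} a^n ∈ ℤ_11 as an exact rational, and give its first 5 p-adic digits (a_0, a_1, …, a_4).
Σ a^n = 1/(1 − a) = -1/8953;  first 5 digits = (1, 0, 8, 6, 9)

v_11(a) = 2 ≥ 1, so the series converges in ℤ_11 to 1/(1 − a) = 1/(1 − 8954) = -1/8953. Expand this rational in ℤ_11: compute digits iteratively via d_i = x_i mod 11, x_{i+1} = (x_i − d_i)/11. The first 5 digits are (1, 0, 8, 6, 9).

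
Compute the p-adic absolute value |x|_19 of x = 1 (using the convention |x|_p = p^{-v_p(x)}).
|1|_19 = 1

Step 1 — compute v_19(x) by factoring powers of 19 out of the numerator and denominator: v_19(1) = 0. Step 2 — apply |x|_p = p^{-v_p(x)} = 19^{0} = 1.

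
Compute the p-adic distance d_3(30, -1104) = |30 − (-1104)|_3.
d_3(30, -1104) = 1/81

Step 1 — x − y = 30 − (-1104) = 1134. Step 2 — v_3(1134) = 4 (factor: 1134 = (3^4 · 14); the sign does not affect v_p). Step 3 — |x − y|_3 = 3^{-4} = 1/81.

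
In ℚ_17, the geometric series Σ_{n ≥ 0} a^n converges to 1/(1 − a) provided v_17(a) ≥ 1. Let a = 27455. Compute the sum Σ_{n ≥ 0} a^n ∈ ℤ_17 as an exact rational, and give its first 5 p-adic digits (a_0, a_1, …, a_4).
Σ a^n = 1/(1 − a) = -1/27454;  first 5 digits = (1, 0, 10, 5, 15)

v_17(a) = 2 ≥ 1, so the series converges in ℤ_17 to 1/(1 − a) = 1/(1 − 27455) = -1/27454. Expand this rational in ℤ_17: compute digits iteratively via d_i = x_i mod 17, x_{i+1} = (x_i − d_i)/17. The first 5 digits are (1, 0, 10, 5, 15).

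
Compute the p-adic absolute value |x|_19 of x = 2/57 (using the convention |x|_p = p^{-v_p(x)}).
|2/57|_19 = 19

Step 1 — compute v_19(x) by factoring powers of 19 out of the numerator and denominator: v_19(2/57) = -1. Step 2 — apply |x|_p = p^{-v_p(x)} = 19^{1} = 19.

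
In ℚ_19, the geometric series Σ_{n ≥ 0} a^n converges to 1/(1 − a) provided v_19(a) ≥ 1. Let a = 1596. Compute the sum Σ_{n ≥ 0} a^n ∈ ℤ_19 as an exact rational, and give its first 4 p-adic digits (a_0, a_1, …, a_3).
Σ a^n = 1/(1 − a) = -1/1595;  first 4 digits = (1, 8, 11, 9)

v_19(a) = 1 ≥ 1, so the series converges in ℤ_19 to 1/(1 − a) = 1/(1 − 1596) = -1/1595. Expand this rational in ℤ_19: compute digits iteratively via d_i = x_i mod 19, x_{i+1} = (x_i − d_i)/19. The first 4 digits are (1, 8, 11, 9).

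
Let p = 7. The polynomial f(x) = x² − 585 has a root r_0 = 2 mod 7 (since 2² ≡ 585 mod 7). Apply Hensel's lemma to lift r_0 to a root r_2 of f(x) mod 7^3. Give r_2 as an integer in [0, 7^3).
r_2 = 184 (mod 343)

Hensel's recurrence: r_{i+1} = r_i − f(r_i)·(f′(r_i))^{-1} mod 7^{i+2}, with f′(x) = 2x. Iterate:
  r_0 = 2 (mod 7)
  r_1 = 37 (mod 49)
  r_2 = 184 (mod 343)
Final: r_2 = 184, and one checks f(r_2) ≡ 0 mod 7^3.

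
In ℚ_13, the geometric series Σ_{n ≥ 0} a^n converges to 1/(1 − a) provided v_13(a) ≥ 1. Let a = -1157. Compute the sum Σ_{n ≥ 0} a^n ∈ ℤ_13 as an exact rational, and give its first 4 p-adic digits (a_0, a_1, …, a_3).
Σ a^n = 1/(1 − a) = 1/1158;  first 4 digits = (1, 2, 10, 5)

v_13(a) = 1 ≥ 1, so the series converges in ℤ_13 to 1/(1 − a) = 1/(1 − (-1157)) = 1/1158. Expand this rational in ℤ_13: compute digits iteratively via d_i = x_i mod 13, x_{i+1} = (x_i − d_i)/13. The first 4 digits are (1, 2, 10, 5).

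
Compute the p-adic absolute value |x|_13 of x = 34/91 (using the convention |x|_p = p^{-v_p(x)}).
|34/91|_13 = 13

Step 1 — compute v_13(x) by factoring powers of 13 out of the numerator and denominator: v_13(34/91) = -1. Step 2 — apply |x|_p = p^{-v_p(x)} = 13^{1} = 13.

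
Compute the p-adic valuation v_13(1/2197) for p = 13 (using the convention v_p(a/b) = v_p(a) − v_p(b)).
v_13(1/2197) = -3

Factor powers of 13 from the numerator and denominator of the reduced fraction: 1 = 13^0 · 1 and 2197 = 13^3 · 1. Apply v_p(a/b) = v_p(a) − v_p(b): v_13(1/2197) = 0 − 3 = -3.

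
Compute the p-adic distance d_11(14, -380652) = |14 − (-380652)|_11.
d_11(14, -380652) = 1/14641

Step 1 — x − y = 14 − (-380652) = 380666. Step 2 — v_11(380666) = 4 (factor: 380666 = (11^4 · 26); the sign does not affect v_p). Step 3 — |x − y|_11 = 11^{-4} = 1/14641.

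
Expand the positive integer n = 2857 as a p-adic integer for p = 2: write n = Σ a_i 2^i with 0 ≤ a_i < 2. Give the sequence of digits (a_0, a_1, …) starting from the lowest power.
(a_0, a_1, …) = (1, 0, 0, 1, 0, 1, 0, 0, 1, 1, 0, 1)

Repeated division by 2 gives the digits low-to-high: 2857 = 1 + 1·2^3 + 1·2^5 + 1·2^8 + 1·2^9 + 1·2^11. Digit sequence: (1, 0, 0, 1, 0, 1, 0, 0, 1, 1, 0, 1).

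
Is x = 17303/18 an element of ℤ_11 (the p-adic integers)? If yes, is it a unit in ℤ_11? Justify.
x ∈ ℤ_11 but not a unit; v_11(x) = 3 > 0

ℤ_11 = {x ∈ ℚ_11 : v_11(x) ≥ 0} and ℤ_11^× = {x ∈ ℤ_11 : v_11(x) = 0}. Here v_11(17303/18) = v_11(num) − v_11(den) = 3; compare against these criteria.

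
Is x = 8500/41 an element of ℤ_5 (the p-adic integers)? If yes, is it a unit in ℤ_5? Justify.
x ∈ ℤ_5 but not a unit; v_5(x) = 3 > 0

ℤ_5 = {x ∈ ℚ_5 : v_5(x) ≥ 0} and ℤ_5^× = {x ∈ ℤ_5 : v_5(x) = 0}. Here v_5(8500/41) = v_5(num) − v_5(den) = 3; compare against these criteria.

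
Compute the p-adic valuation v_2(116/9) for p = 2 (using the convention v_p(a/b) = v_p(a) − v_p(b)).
v_2(116/9) = 2

Factor powers of 2 from the numerator and denominator of the reduced fraction: 116 = 2^2 · 29 and 9 = 2^0 · 9. Apply v_p(a/b) = v_p(a) − v_p(b): v_2(116/9) = 2 − 0 = 2.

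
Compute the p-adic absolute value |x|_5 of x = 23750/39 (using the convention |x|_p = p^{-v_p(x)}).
|23750/39|_5 = 1/625

Step 1 — compute v_5(x) by factoring powers of 5 out of the numerator and denominator: v_5(23750/39) = 4. Step 2 — apply |x|_p = p^{-v_p(x)} = 5^{-4} = 1/625.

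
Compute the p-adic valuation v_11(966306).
v_11(966306) = 5

v_11(n) is the largest exponent k such that 11^k divides n. Factor out: 966306 = 11^5 · 6. (Sign doesn't affect v_p.) So v_11(966306) = 5.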